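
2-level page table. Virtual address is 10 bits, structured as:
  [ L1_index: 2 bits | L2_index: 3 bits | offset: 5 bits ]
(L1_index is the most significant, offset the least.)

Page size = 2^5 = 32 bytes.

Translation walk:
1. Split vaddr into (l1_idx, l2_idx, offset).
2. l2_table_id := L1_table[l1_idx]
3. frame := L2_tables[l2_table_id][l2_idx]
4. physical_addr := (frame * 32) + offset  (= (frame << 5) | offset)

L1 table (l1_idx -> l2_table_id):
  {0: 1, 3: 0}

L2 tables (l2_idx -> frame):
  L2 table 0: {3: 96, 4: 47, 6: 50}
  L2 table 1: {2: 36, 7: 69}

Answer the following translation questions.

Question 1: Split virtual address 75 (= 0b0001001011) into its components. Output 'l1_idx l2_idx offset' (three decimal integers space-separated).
vaddr = 75 = 0b0001001011
  top 2 bits -> l1_idx = 0
  next 3 bits -> l2_idx = 2
  bottom 5 bits -> offset = 11

Answer: 0 2 11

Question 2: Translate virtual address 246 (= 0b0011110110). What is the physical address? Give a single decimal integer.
vaddr = 246 = 0b0011110110
Split: l1_idx=0, l2_idx=7, offset=22
L1[0] = 1
L2[1][7] = 69
paddr = 69 * 32 + 22 = 2230

Answer: 2230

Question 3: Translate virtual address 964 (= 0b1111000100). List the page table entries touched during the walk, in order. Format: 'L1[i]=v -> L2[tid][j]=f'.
Answer: L1[3]=0 -> L2[0][6]=50

Derivation:
vaddr = 964 = 0b1111000100
Split: l1_idx=3, l2_idx=6, offset=4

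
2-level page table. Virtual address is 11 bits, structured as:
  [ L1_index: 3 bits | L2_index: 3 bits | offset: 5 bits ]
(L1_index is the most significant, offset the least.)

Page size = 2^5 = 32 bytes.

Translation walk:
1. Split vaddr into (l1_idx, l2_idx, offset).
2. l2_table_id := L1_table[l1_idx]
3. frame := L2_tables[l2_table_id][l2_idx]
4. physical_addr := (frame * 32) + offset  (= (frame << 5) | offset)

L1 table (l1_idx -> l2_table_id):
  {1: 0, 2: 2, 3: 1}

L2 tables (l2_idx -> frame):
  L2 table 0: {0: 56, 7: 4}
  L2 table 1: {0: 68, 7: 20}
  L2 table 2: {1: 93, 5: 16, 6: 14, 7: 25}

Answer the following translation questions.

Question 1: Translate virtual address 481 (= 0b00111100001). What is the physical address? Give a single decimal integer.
vaddr = 481 = 0b00111100001
Split: l1_idx=1, l2_idx=7, offset=1
L1[1] = 0
L2[0][7] = 4
paddr = 4 * 32 + 1 = 129

Answer: 129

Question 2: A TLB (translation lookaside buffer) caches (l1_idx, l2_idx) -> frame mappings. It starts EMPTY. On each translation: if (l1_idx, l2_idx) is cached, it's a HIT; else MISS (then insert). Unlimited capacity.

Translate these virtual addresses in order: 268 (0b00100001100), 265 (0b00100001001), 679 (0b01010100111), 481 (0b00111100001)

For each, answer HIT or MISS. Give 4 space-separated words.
Answer: MISS HIT MISS MISS

Derivation:
vaddr=268: (1,0) not in TLB -> MISS, insert
vaddr=265: (1,0) in TLB -> HIT
vaddr=679: (2,5) not in TLB -> MISS, insert
vaddr=481: (1,7) not in TLB -> MISS, insert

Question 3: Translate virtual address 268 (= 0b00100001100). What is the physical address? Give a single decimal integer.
vaddr = 268 = 0b00100001100
Split: l1_idx=1, l2_idx=0, offset=12
L1[1] = 0
L2[0][0] = 56
paddr = 56 * 32 + 12 = 1804

Answer: 1804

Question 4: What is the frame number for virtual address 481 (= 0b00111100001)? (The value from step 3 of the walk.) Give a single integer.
vaddr = 481: l1_idx=1, l2_idx=7
L1[1] = 0; L2[0][7] = 4

Answer: 4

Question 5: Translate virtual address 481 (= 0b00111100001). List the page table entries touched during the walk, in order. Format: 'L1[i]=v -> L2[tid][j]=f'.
Answer: L1[1]=0 -> L2[0][7]=4

Derivation:
vaddr = 481 = 0b00111100001
Split: l1_idx=1, l2_idx=7, offset=1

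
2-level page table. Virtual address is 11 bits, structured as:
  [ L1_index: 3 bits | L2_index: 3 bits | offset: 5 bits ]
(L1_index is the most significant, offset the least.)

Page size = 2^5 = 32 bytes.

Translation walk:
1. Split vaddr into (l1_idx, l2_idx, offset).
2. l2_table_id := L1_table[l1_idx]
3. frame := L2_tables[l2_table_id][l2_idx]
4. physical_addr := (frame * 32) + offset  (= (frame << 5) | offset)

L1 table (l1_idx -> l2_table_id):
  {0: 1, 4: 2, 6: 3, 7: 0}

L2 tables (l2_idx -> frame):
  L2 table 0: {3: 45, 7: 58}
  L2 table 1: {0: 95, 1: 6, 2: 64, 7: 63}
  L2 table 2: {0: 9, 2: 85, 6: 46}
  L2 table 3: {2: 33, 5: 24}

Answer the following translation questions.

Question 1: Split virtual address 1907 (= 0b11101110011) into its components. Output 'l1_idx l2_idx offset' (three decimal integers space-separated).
Answer: 7 3 19

Derivation:
vaddr = 1907 = 0b11101110011
  top 3 bits -> l1_idx = 7
  next 3 bits -> l2_idx = 3
  bottom 5 bits -> offset = 19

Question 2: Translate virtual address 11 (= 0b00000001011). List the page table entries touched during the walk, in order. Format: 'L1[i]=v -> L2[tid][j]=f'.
Answer: L1[0]=1 -> L2[1][0]=95

Derivation:
vaddr = 11 = 0b00000001011
Split: l1_idx=0, l2_idx=0, offset=11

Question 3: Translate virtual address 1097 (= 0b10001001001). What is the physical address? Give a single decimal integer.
Answer: 2729

Derivation:
vaddr = 1097 = 0b10001001001
Split: l1_idx=4, l2_idx=2, offset=9
L1[4] = 2
L2[2][2] = 85
paddr = 85 * 32 + 9 = 2729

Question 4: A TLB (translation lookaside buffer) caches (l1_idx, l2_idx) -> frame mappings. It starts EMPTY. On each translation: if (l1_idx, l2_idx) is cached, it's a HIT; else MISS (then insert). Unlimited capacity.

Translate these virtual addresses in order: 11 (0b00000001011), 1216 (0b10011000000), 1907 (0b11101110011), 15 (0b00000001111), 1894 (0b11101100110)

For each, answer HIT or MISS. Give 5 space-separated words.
vaddr=11: (0,0) not in TLB -> MISS, insert
vaddr=1216: (4,6) not in TLB -> MISS, insert
vaddr=1907: (7,3) not in TLB -> MISS, insert
vaddr=15: (0,0) in TLB -> HIT
vaddr=1894: (7,3) in TLB -> HIT

Answer: MISS MISS MISS HIT HIT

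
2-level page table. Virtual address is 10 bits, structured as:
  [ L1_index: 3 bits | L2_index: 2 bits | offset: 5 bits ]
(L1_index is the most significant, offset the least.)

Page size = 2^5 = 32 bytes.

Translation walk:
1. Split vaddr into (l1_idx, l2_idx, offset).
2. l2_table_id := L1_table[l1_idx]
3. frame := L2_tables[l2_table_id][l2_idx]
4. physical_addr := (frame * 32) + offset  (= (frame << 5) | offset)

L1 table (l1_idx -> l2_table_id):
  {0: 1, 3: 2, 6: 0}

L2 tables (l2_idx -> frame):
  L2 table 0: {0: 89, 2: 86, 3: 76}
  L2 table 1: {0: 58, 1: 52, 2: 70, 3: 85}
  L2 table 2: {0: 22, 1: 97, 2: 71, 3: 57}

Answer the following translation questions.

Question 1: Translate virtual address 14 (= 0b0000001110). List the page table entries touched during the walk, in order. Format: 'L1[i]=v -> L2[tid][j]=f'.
Answer: L1[0]=1 -> L2[1][0]=58

Derivation:
vaddr = 14 = 0b0000001110
Split: l1_idx=0, l2_idx=0, offset=14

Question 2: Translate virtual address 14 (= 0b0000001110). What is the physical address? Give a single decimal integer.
Answer: 1870

Derivation:
vaddr = 14 = 0b0000001110
Split: l1_idx=0, l2_idx=0, offset=14
L1[0] = 1
L2[1][0] = 58
paddr = 58 * 32 + 14 = 1870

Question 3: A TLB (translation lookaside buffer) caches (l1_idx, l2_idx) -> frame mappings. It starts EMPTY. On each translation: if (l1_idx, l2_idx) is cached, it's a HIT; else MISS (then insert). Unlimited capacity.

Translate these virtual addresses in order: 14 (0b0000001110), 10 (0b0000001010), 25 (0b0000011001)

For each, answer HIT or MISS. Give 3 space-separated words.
Answer: MISS HIT HIT

Derivation:
vaddr=14: (0,0) not in TLB -> MISS, insert
vaddr=10: (0,0) in TLB -> HIT
vaddr=25: (0,0) in TLB -> HIT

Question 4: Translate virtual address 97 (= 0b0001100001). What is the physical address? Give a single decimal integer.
vaddr = 97 = 0b0001100001
Split: l1_idx=0, l2_idx=3, offset=1
L1[0] = 1
L2[1][3] = 85
paddr = 85 * 32 + 1 = 2721

Answer: 2721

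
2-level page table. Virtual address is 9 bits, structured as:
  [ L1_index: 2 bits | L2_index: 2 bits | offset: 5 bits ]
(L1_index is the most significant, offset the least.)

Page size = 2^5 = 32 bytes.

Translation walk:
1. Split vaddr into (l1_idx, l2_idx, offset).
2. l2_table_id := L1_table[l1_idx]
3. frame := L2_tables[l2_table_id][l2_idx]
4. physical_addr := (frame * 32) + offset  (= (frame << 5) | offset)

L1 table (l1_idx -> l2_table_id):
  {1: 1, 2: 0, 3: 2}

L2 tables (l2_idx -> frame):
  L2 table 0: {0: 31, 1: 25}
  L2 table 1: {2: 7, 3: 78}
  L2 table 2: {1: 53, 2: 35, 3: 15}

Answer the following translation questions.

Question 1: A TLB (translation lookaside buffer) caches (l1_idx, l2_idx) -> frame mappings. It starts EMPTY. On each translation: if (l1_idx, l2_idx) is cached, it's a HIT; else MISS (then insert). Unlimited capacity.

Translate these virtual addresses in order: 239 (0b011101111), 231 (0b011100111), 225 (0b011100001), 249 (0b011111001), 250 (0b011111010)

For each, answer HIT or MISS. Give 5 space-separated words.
vaddr=239: (1,3) not in TLB -> MISS, insert
vaddr=231: (1,3) in TLB -> HIT
vaddr=225: (1,3) in TLB -> HIT
vaddr=249: (1,3) in TLB -> HIT
vaddr=250: (1,3) in TLB -> HIT

Answer: MISS HIT HIT HIT HIT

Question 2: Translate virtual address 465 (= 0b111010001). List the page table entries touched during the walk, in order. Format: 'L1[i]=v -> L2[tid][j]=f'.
vaddr = 465 = 0b111010001
Split: l1_idx=3, l2_idx=2, offset=17

Answer: L1[3]=2 -> L2[2][2]=35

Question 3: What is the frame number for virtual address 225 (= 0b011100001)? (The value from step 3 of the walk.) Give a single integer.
vaddr = 225: l1_idx=1, l2_idx=3
L1[1] = 1; L2[1][3] = 78

Answer: 78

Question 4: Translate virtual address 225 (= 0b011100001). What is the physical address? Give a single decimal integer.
vaddr = 225 = 0b011100001
Split: l1_idx=1, l2_idx=3, offset=1
L1[1] = 1
L2[1][3] = 78
paddr = 78 * 32 + 1 = 2497

Answer: 2497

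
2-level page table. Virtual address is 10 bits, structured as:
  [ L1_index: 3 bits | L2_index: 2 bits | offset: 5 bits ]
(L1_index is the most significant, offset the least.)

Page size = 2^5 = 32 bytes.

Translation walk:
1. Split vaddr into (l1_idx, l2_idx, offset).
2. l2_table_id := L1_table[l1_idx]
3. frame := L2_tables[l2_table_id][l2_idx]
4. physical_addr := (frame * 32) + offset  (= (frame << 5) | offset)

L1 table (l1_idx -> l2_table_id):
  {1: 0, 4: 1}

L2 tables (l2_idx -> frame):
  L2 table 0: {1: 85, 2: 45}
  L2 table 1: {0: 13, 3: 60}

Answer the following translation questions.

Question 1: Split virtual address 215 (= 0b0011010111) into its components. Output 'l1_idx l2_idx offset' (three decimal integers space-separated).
Answer: 1 2 23

Derivation:
vaddr = 215 = 0b0011010111
  top 3 bits -> l1_idx = 1
  next 2 bits -> l2_idx = 2
  bottom 5 bits -> offset = 23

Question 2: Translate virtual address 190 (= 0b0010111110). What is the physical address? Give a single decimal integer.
Answer: 2750

Derivation:
vaddr = 190 = 0b0010111110
Split: l1_idx=1, l2_idx=1, offset=30
L1[1] = 0
L2[0][1] = 85
paddr = 85 * 32 + 30 = 2750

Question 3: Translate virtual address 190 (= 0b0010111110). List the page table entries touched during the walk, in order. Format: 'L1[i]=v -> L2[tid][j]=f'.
vaddr = 190 = 0b0010111110
Split: l1_idx=1, l2_idx=1, offset=30

Answer: L1[1]=0 -> L2[0][1]=85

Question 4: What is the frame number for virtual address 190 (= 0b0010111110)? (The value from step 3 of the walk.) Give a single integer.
vaddr = 190: l1_idx=1, l2_idx=1
L1[1] = 0; L2[0][1] = 85

Answer: 85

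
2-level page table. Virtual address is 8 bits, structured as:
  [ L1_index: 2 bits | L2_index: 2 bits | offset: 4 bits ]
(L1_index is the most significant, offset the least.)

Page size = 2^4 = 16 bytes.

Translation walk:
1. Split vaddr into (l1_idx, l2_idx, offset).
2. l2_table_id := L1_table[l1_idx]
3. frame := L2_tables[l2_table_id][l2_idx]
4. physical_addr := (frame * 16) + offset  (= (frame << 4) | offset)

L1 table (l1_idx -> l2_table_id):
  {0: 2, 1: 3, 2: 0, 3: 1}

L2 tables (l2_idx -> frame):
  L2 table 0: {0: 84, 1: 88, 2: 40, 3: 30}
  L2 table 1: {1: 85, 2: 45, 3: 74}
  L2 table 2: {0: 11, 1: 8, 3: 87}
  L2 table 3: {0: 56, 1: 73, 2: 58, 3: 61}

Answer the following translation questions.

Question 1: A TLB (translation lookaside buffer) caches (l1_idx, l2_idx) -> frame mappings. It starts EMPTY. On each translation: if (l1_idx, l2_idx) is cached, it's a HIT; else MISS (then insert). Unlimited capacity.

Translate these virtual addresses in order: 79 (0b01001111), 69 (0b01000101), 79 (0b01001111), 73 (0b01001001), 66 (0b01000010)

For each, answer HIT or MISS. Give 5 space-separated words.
vaddr=79: (1,0) not in TLB -> MISS, insert
vaddr=69: (1,0) in TLB -> HIT
vaddr=79: (1,0) in TLB -> HIT
vaddr=73: (1,0) in TLB -> HIT
vaddr=66: (1,0) in TLB -> HIT

Answer: MISS HIT HIT HIT HIT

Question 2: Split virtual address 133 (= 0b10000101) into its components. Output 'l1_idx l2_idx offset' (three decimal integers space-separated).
vaddr = 133 = 0b10000101
  top 2 bits -> l1_idx = 2
  next 2 bits -> l2_idx = 0
  bottom 4 bits -> offset = 5

Answer: 2 0 5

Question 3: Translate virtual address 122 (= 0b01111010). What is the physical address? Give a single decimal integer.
Answer: 986

Derivation:
vaddr = 122 = 0b01111010
Split: l1_idx=1, l2_idx=3, offset=10
L1[1] = 3
L2[3][3] = 61
paddr = 61 * 16 + 10 = 986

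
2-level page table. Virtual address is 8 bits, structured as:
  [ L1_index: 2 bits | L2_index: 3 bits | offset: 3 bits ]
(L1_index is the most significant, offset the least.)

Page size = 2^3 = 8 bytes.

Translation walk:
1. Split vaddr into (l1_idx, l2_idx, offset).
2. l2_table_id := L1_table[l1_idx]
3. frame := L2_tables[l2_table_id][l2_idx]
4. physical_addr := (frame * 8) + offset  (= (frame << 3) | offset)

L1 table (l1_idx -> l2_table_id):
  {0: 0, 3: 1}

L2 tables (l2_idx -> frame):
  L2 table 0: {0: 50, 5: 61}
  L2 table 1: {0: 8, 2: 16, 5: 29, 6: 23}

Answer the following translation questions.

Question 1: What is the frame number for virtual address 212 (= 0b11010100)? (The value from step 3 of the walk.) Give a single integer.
vaddr = 212: l1_idx=3, l2_idx=2
L1[3] = 1; L2[1][2] = 16

Answer: 16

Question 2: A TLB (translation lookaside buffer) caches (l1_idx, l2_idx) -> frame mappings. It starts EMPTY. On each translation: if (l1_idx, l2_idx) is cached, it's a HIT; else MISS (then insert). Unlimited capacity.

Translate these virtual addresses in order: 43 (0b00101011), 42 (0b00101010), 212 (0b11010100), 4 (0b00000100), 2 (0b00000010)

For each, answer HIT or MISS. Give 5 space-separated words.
Answer: MISS HIT MISS MISS HIT

Derivation:
vaddr=43: (0,5) not in TLB -> MISS, insert
vaddr=42: (0,5) in TLB -> HIT
vaddr=212: (3,2) not in TLB -> MISS, insert
vaddr=4: (0,0) not in TLB -> MISS, insert
vaddr=2: (0,0) in TLB -> HIT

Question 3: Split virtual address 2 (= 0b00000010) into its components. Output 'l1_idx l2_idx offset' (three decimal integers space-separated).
vaddr = 2 = 0b00000010
  top 2 bits -> l1_idx = 0
  next 3 bits -> l2_idx = 0
  bottom 3 bits -> offset = 2

Answer: 0 0 2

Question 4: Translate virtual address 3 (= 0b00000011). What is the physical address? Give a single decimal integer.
Answer: 403

Derivation:
vaddr = 3 = 0b00000011
Split: l1_idx=0, l2_idx=0, offset=3
L1[0] = 0
L2[0][0] = 50
paddr = 50 * 8 + 3 = 403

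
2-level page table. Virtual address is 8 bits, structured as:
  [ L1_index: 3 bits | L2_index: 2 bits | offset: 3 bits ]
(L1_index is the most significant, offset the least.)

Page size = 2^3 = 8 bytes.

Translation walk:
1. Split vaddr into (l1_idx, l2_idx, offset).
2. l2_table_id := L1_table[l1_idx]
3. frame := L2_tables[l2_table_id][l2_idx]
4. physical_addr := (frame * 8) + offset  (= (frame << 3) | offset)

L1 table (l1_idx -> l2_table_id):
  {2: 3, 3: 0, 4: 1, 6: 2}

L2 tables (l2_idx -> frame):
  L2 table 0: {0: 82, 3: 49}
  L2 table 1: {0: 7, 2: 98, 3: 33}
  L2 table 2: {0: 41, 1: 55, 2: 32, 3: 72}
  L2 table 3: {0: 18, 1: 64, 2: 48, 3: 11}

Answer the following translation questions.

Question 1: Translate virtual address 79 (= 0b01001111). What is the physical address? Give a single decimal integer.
Answer: 519

Derivation:
vaddr = 79 = 0b01001111
Split: l1_idx=2, l2_idx=1, offset=7
L1[2] = 3
L2[3][1] = 64
paddr = 64 * 8 + 7 = 519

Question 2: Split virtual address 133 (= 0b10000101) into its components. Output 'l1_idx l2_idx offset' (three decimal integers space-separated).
vaddr = 133 = 0b10000101
  top 3 bits -> l1_idx = 4
  next 2 bits -> l2_idx = 0
  bottom 3 bits -> offset = 5

Answer: 4 0 5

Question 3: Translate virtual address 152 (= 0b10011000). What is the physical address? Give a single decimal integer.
Answer: 264

Derivation:
vaddr = 152 = 0b10011000
Split: l1_idx=4, l2_idx=3, offset=0
L1[4] = 1
L2[1][3] = 33
paddr = 33 * 8 + 0 = 264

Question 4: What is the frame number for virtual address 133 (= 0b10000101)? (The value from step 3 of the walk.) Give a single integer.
Answer: 7

Derivation:
vaddr = 133: l1_idx=4, l2_idx=0
L1[4] = 1; L2[1][0] = 7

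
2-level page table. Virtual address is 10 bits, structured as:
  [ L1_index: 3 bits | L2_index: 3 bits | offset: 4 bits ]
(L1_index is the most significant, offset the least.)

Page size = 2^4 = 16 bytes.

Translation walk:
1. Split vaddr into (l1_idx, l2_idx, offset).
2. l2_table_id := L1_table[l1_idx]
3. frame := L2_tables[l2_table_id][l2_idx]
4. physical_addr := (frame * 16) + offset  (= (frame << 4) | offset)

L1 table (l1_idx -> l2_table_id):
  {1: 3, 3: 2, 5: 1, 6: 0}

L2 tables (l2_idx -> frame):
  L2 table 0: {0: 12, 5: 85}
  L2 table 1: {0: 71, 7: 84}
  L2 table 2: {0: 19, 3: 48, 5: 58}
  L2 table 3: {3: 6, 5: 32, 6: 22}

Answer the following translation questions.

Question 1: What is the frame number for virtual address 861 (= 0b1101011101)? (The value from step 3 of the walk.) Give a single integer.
Answer: 85

Derivation:
vaddr = 861: l1_idx=6, l2_idx=5
L1[6] = 0; L2[0][5] = 85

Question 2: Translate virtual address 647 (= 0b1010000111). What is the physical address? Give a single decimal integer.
Answer: 1143

Derivation:
vaddr = 647 = 0b1010000111
Split: l1_idx=5, l2_idx=0, offset=7
L1[5] = 1
L2[1][0] = 71
paddr = 71 * 16 + 7 = 1143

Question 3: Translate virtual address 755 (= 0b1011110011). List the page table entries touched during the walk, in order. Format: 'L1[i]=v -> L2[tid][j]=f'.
Answer: L1[5]=1 -> L2[1][7]=84

Derivation:
vaddr = 755 = 0b1011110011
Split: l1_idx=5, l2_idx=7, offset=3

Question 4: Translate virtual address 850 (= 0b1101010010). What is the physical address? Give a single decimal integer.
vaddr = 850 = 0b1101010010
Split: l1_idx=6, l2_idx=5, offset=2
L1[6] = 0
L2[0][5] = 85
paddr = 85 * 16 + 2 = 1362

Answer: 1362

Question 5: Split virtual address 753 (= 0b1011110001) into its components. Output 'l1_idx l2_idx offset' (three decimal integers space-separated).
vaddr = 753 = 0b1011110001
  top 3 bits -> l1_idx = 5
  next 3 bits -> l2_idx = 7
  bottom 4 bits -> offset = 1

Answer: 5 7 1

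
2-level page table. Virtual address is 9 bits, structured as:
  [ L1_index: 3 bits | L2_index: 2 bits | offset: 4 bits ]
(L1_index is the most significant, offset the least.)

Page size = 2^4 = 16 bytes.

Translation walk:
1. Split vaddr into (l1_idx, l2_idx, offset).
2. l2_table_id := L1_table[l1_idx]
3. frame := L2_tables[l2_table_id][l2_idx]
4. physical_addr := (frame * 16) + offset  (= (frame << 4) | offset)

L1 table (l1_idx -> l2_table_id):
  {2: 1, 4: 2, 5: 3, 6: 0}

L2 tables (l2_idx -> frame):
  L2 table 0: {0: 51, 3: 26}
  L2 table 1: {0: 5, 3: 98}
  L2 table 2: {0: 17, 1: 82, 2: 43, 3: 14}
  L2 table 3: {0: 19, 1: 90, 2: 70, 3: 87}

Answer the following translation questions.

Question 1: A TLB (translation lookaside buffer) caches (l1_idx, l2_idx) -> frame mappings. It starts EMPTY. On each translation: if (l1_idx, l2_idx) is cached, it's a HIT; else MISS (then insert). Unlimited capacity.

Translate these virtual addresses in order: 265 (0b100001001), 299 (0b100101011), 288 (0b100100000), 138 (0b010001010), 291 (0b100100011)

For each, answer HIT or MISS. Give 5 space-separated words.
vaddr=265: (4,0) not in TLB -> MISS, insert
vaddr=299: (4,2) not in TLB -> MISS, insert
vaddr=288: (4,2) in TLB -> HIT
vaddr=138: (2,0) not in TLB -> MISS, insert
vaddr=291: (4,2) in TLB -> HIT

Answer: MISS MISS HIT MISS HIT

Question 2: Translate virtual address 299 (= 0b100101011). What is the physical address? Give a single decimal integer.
Answer: 699

Derivation:
vaddr = 299 = 0b100101011
Split: l1_idx=4, l2_idx=2, offset=11
L1[4] = 2
L2[2][2] = 43
paddr = 43 * 16 + 11 = 699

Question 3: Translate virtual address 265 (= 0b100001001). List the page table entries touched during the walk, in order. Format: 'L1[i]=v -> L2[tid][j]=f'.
Answer: L1[4]=2 -> L2[2][0]=17

Derivation:
vaddr = 265 = 0b100001001
Split: l1_idx=4, l2_idx=0, offset=9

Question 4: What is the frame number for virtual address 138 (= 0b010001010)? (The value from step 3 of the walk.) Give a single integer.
Answer: 5

Derivation:
vaddr = 138: l1_idx=2, l2_idx=0
L1[2] = 1; L2[1][0] = 5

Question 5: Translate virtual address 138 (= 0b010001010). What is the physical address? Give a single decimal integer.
vaddr = 138 = 0b010001010
Split: l1_idx=2, l2_idx=0, offset=10
L1[2] = 1
L2[1][0] = 5
paddr = 5 * 16 + 10 = 90

Answer: 90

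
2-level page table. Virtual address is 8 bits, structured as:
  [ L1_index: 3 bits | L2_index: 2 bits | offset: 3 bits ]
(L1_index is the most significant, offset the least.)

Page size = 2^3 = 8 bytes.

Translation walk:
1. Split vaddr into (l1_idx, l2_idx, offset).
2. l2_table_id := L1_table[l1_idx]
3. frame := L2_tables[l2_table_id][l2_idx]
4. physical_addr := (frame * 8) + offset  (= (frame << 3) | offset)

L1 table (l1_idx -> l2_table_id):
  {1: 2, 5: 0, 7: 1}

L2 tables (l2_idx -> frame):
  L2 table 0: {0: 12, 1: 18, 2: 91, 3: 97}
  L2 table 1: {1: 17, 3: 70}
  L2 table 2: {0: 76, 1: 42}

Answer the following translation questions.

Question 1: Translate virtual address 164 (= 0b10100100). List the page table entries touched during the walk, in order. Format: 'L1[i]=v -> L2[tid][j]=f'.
vaddr = 164 = 0b10100100
Split: l1_idx=5, l2_idx=0, offset=4

Answer: L1[5]=0 -> L2[0][0]=12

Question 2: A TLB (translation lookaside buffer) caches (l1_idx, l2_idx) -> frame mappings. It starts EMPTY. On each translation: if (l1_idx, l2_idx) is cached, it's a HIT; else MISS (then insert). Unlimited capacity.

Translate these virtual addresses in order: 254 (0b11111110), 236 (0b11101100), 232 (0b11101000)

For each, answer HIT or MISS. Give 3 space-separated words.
Answer: MISS MISS HIT

Derivation:
vaddr=254: (7,3) not in TLB -> MISS, insert
vaddr=236: (7,1) not in TLB -> MISS, insert
vaddr=232: (7,1) in TLB -> HIT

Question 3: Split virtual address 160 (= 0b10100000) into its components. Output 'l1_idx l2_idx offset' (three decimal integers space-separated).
Answer: 5 0 0

Derivation:
vaddr = 160 = 0b10100000
  top 3 bits -> l1_idx = 5
  next 2 bits -> l2_idx = 0
  bottom 3 bits -> offset = 0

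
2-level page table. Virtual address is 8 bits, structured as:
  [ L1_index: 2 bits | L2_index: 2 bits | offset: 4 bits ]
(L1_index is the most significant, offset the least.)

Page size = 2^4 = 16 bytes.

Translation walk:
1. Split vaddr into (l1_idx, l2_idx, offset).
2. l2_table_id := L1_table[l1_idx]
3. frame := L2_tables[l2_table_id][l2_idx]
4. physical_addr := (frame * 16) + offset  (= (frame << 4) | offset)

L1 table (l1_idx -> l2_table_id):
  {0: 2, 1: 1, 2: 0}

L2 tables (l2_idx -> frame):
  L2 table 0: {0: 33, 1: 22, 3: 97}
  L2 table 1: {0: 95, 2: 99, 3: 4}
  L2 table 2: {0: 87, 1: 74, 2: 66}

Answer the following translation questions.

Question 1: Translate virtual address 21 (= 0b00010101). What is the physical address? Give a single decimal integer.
vaddr = 21 = 0b00010101
Split: l1_idx=0, l2_idx=1, offset=5
L1[0] = 2
L2[2][1] = 74
paddr = 74 * 16 + 5 = 1189

Answer: 1189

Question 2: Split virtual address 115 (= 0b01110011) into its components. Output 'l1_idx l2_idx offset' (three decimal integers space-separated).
Answer: 1 3 3

Derivation:
vaddr = 115 = 0b01110011
  top 2 bits -> l1_idx = 1
  next 2 bits -> l2_idx = 3
  bottom 4 bits -> offset = 3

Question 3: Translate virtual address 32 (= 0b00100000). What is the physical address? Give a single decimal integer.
vaddr = 32 = 0b00100000
Split: l1_idx=0, l2_idx=2, offset=0
L1[0] = 2
L2[2][2] = 66
paddr = 66 * 16 + 0 = 1056

Answer: 1056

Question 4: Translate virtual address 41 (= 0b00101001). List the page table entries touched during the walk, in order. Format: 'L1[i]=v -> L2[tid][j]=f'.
Answer: L1[0]=2 -> L2[2][2]=66

Derivation:
vaddr = 41 = 0b00101001
Split: l1_idx=0, l2_idx=2, offset=9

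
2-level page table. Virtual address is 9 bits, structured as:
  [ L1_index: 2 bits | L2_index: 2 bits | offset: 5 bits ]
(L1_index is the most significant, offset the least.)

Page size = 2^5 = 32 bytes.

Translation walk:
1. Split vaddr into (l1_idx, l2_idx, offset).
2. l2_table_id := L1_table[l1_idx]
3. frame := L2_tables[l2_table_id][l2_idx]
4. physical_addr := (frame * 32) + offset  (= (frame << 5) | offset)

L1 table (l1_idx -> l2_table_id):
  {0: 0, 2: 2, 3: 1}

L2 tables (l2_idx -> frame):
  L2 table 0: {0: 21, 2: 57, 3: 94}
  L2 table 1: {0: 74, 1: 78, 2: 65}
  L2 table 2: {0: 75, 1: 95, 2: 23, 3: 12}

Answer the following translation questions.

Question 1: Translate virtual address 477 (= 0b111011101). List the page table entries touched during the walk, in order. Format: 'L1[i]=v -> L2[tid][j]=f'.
vaddr = 477 = 0b111011101
Split: l1_idx=3, l2_idx=2, offset=29

Answer: L1[3]=1 -> L2[1][2]=65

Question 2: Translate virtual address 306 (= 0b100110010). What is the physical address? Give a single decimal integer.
Answer: 3058

Derivation:
vaddr = 306 = 0b100110010
Split: l1_idx=2, l2_idx=1, offset=18
L1[2] = 2
L2[2][1] = 95
paddr = 95 * 32 + 18 = 3058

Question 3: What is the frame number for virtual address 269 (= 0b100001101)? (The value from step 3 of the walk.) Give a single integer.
vaddr = 269: l1_idx=2, l2_idx=0
L1[2] = 2; L2[2][0] = 75

Answer: 75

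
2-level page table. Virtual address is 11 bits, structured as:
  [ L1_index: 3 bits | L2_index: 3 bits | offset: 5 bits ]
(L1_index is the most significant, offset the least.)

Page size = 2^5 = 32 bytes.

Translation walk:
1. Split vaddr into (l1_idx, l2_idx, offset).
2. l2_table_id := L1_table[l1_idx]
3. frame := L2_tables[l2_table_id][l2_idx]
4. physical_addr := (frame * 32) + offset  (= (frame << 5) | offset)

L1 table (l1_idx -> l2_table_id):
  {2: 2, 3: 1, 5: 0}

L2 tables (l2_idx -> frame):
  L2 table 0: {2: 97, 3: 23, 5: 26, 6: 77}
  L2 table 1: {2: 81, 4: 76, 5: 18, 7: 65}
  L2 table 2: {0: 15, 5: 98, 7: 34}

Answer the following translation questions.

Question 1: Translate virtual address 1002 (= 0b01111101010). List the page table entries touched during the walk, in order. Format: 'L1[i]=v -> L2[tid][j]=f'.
vaddr = 1002 = 0b01111101010
Split: l1_idx=3, l2_idx=7, offset=10

Answer: L1[3]=1 -> L2[1][7]=65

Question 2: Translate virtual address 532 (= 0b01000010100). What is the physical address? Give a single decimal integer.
Answer: 500

Derivation:
vaddr = 532 = 0b01000010100
Split: l1_idx=2, l2_idx=0, offset=20
L1[2] = 2
L2[2][0] = 15
paddr = 15 * 32 + 20 = 500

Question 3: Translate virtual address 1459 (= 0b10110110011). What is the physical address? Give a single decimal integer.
vaddr = 1459 = 0b10110110011
Split: l1_idx=5, l2_idx=5, offset=19
L1[5] = 0
L2[0][5] = 26
paddr = 26 * 32 + 19 = 851

Answer: 851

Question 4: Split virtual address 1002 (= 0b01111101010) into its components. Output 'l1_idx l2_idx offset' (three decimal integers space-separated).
Answer: 3 7 10

Derivation:
vaddr = 1002 = 0b01111101010
  top 3 bits -> l1_idx = 3
  next 3 bits -> l2_idx = 7
  bottom 5 bits -> offset = 10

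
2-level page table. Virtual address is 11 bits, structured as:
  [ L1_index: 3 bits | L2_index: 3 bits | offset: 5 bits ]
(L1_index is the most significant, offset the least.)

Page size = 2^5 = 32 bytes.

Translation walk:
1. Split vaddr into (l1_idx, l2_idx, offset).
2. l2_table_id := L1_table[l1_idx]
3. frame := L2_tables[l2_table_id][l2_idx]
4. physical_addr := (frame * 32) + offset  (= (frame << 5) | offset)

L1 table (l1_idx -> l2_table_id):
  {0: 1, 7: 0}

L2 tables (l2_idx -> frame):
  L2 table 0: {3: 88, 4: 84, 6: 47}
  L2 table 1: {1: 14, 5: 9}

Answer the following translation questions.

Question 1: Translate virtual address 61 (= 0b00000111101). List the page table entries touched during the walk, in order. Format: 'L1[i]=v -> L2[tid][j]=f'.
Answer: L1[0]=1 -> L2[1][1]=14

Derivation:
vaddr = 61 = 0b00000111101
Split: l1_idx=0, l2_idx=1, offset=29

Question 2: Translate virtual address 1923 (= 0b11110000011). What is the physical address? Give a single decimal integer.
vaddr = 1923 = 0b11110000011
Split: l1_idx=7, l2_idx=4, offset=3
L1[7] = 0
L2[0][4] = 84
paddr = 84 * 32 + 3 = 2691

Answer: 2691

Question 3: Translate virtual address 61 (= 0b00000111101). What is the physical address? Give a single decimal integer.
Answer: 477

Derivation:
vaddr = 61 = 0b00000111101
Split: l1_idx=0, l2_idx=1, offset=29
L1[0] = 1
L2[1][1] = 14
paddr = 14 * 32 + 29 = 477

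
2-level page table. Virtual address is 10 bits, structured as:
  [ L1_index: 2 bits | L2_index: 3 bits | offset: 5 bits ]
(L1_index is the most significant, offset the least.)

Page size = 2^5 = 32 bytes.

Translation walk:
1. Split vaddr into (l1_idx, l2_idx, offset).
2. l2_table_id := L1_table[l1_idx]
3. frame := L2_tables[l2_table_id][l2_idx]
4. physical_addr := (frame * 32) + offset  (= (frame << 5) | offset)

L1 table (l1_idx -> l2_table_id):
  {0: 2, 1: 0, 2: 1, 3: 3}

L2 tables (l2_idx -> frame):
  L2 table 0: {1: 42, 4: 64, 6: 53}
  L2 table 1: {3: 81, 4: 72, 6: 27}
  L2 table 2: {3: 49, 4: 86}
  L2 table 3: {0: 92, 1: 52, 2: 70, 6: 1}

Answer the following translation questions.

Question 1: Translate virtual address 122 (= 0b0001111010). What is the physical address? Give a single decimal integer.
vaddr = 122 = 0b0001111010
Split: l1_idx=0, l2_idx=3, offset=26
L1[0] = 2
L2[2][3] = 49
paddr = 49 * 32 + 26 = 1594

Answer: 1594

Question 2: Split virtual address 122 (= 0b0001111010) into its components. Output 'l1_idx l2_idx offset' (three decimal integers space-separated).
Answer: 0 3 26

Derivation:
vaddr = 122 = 0b0001111010
  top 2 bits -> l1_idx = 0
  next 3 bits -> l2_idx = 3
  bottom 5 bits -> offset = 26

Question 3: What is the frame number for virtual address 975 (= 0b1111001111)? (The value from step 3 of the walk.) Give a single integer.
Answer: 1

Derivation:
vaddr = 975: l1_idx=3, l2_idx=6
L1[3] = 3; L2[3][6] = 1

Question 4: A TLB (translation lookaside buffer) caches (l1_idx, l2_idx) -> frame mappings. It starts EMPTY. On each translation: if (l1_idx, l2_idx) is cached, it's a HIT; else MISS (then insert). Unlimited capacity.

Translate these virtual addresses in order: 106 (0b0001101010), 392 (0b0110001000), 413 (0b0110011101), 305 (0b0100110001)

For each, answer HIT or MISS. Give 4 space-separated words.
vaddr=106: (0,3) not in TLB -> MISS, insert
vaddr=392: (1,4) not in TLB -> MISS, insert
vaddr=413: (1,4) in TLB -> HIT
vaddr=305: (1,1) not in TLB -> MISS, insert

Answer: MISS MISS HIT MISS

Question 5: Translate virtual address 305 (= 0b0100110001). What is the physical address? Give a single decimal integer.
Answer: 1361

Derivation:
vaddr = 305 = 0b0100110001
Split: l1_idx=1, l2_idx=1, offset=17
L1[1] = 0
L2[0][1] = 42
paddr = 42 * 32 + 17 = 1361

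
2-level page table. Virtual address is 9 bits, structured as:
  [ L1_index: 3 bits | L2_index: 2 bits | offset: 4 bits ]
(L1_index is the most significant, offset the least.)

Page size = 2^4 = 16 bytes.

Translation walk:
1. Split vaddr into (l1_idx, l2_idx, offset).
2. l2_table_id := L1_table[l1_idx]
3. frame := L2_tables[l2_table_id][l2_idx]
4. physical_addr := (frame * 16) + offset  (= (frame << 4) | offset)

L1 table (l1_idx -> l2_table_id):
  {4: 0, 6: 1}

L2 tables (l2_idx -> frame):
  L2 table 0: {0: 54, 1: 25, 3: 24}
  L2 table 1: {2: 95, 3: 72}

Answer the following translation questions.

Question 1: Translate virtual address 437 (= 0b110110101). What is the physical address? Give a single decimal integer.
vaddr = 437 = 0b110110101
Split: l1_idx=6, l2_idx=3, offset=5
L1[6] = 1
L2[1][3] = 72
paddr = 72 * 16 + 5 = 1157

Answer: 1157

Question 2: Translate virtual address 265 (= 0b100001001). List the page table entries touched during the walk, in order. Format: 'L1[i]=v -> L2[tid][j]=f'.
Answer: L1[4]=0 -> L2[0][0]=54

Derivation:
vaddr = 265 = 0b100001001
Split: l1_idx=4, l2_idx=0, offset=9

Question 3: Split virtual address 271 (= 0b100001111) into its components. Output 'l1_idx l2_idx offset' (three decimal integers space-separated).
vaddr = 271 = 0b100001111
  top 3 bits -> l1_idx = 4
  next 2 bits -> l2_idx = 0
  bottom 4 bits -> offset = 15

Answer: 4 0 15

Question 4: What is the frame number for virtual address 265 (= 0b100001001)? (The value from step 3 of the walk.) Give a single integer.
Answer: 54

Derivation:
vaddr = 265: l1_idx=4, l2_idx=0
L1[4] = 0; L2[0][0] = 54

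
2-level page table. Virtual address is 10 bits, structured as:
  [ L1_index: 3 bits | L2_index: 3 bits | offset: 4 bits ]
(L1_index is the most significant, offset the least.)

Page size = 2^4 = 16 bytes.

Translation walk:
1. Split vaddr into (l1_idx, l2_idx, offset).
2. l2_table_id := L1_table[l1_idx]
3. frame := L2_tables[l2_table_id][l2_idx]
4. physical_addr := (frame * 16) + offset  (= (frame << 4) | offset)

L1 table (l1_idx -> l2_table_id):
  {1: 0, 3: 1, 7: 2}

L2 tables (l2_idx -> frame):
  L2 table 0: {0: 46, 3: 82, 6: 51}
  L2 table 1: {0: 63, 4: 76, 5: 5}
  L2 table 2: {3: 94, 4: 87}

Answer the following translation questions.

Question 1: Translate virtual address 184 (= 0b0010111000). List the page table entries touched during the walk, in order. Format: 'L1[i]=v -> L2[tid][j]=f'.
Answer: L1[1]=0 -> L2[0][3]=82

Derivation:
vaddr = 184 = 0b0010111000
Split: l1_idx=1, l2_idx=3, offset=8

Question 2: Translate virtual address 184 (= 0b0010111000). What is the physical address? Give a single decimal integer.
vaddr = 184 = 0b0010111000
Split: l1_idx=1, l2_idx=3, offset=8
L1[1] = 0
L2[0][3] = 82
paddr = 82 * 16 + 8 = 1320

Answer: 1320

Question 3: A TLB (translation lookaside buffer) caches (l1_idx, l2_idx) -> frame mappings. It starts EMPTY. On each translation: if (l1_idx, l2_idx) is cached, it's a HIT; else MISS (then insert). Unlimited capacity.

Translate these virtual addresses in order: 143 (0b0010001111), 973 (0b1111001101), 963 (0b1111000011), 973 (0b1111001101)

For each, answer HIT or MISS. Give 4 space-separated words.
vaddr=143: (1,0) not in TLB -> MISS, insert
vaddr=973: (7,4) not in TLB -> MISS, insert
vaddr=963: (7,4) in TLB -> HIT
vaddr=973: (7,4) in TLB -> HIT

Answer: MISS MISS HIT HIT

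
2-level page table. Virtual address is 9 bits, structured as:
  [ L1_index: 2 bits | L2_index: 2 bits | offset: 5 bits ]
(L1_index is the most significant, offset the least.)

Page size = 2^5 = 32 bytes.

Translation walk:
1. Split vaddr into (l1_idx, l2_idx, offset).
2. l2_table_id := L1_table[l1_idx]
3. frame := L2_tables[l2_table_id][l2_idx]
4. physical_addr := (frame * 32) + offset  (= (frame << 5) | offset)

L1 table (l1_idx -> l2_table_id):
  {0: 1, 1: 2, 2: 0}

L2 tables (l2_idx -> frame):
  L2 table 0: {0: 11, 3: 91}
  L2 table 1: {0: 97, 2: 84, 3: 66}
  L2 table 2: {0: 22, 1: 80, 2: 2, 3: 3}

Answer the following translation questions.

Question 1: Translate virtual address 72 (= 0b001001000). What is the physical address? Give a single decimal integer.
Answer: 2696

Derivation:
vaddr = 72 = 0b001001000
Split: l1_idx=0, l2_idx=2, offset=8
L1[0] = 1
L2[1][2] = 84
paddr = 84 * 32 + 8 = 2696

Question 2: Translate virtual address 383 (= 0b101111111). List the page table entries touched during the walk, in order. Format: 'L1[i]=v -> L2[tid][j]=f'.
Answer: L1[2]=0 -> L2[0][3]=91

Derivation:
vaddr = 383 = 0b101111111
Split: l1_idx=2, l2_idx=3, offset=31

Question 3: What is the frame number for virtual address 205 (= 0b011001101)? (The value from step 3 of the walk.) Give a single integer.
Answer: 2

Derivation:
vaddr = 205: l1_idx=1, l2_idx=2
L1[1] = 2; L2[2][2] = 2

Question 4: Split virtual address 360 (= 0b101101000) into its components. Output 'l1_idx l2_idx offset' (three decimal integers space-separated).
vaddr = 360 = 0b101101000
  top 2 bits -> l1_idx = 2
  next 2 bits -> l2_idx = 3
  bottom 5 bits -> offset = 8

Answer: 2 3 8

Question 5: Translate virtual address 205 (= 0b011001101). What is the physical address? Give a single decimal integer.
vaddr = 205 = 0b011001101
Split: l1_idx=1, l2_idx=2, offset=13
L1[1] = 2
L2[2][2] = 2
paddr = 2 * 32 + 13 = 77

Answer: 77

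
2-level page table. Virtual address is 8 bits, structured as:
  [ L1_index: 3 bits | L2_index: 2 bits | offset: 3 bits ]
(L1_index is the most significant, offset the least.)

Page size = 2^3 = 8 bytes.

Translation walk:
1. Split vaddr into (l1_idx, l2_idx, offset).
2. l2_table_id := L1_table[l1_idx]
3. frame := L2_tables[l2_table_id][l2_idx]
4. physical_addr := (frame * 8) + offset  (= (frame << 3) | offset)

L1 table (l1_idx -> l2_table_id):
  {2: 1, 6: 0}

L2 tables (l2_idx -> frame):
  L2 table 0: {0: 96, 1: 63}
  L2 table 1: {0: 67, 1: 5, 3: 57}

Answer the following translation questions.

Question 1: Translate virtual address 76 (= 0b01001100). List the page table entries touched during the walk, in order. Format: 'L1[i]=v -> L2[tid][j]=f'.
Answer: L1[2]=1 -> L2[1][1]=5

Derivation:
vaddr = 76 = 0b01001100
Split: l1_idx=2, l2_idx=1, offset=4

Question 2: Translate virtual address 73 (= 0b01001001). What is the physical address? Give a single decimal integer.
vaddr = 73 = 0b01001001
Split: l1_idx=2, l2_idx=1, offset=1
L1[2] = 1
L2[1][1] = 5
paddr = 5 * 8 + 1 = 41

Answer: 41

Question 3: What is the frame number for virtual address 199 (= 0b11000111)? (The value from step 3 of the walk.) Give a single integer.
Answer: 96

Derivation:
vaddr = 199: l1_idx=6, l2_idx=0
L1[6] = 0; L2[0][0] = 96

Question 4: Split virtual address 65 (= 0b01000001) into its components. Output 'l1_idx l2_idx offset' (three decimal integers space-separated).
Answer: 2 0 1

Derivation:
vaddr = 65 = 0b01000001
  top 3 bits -> l1_idx = 2
  next 2 bits -> l2_idx = 0
  bottom 3 bits -> offset = 1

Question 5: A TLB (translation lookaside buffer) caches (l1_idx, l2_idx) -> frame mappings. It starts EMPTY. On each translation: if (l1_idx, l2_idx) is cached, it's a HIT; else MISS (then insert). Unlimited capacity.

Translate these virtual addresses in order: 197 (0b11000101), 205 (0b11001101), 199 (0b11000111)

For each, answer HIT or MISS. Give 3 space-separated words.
Answer: MISS MISS HIT

Derivation:
vaddr=197: (6,0) not in TLB -> MISS, insert
vaddr=205: (6,1) not in TLB -> MISS, insert
vaddr=199: (6,0) in TLB -> HIT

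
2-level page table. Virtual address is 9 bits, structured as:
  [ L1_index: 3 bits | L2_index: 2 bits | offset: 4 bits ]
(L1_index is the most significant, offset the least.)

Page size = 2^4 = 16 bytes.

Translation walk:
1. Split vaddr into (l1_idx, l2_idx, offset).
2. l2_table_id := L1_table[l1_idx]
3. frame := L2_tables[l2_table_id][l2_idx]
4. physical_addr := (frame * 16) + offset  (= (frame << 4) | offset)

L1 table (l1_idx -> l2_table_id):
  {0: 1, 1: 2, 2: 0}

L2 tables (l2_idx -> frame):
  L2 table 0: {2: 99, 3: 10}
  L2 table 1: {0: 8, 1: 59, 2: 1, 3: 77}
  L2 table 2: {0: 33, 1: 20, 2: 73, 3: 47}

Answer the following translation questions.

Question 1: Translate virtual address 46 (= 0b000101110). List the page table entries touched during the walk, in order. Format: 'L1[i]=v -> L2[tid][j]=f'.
Answer: L1[0]=1 -> L2[1][2]=1

Derivation:
vaddr = 46 = 0b000101110
Split: l1_idx=0, l2_idx=2, offset=14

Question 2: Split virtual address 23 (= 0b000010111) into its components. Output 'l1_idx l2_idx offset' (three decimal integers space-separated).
Answer: 0 1 7

Derivation:
vaddr = 23 = 0b000010111
  top 3 bits -> l1_idx = 0
  next 2 bits -> l2_idx = 1
  bottom 4 bits -> offset = 7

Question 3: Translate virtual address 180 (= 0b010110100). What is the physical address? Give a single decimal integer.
vaddr = 180 = 0b010110100
Split: l1_idx=2, l2_idx=3, offset=4
L1[2] = 0
L2[0][3] = 10
paddr = 10 * 16 + 4 = 164

Answer: 164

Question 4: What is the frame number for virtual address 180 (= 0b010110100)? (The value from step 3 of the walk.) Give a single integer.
Answer: 10

Derivation:
vaddr = 180: l1_idx=2, l2_idx=3
L1[2] = 0; L2[0][3] = 10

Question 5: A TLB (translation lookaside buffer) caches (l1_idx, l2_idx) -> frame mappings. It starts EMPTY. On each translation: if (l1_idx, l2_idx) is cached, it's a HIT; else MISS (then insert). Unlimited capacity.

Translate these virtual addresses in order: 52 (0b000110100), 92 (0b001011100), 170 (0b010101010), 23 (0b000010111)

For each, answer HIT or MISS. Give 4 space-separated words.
Answer: MISS MISS MISS MISS

Derivation:
vaddr=52: (0,3) not in TLB -> MISS, insert
vaddr=92: (1,1) not in TLB -> MISS, insert
vaddr=170: (2,2) not in TLB -> MISS, insert
vaddr=23: (0,1) not in TLB -> MISS, insert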